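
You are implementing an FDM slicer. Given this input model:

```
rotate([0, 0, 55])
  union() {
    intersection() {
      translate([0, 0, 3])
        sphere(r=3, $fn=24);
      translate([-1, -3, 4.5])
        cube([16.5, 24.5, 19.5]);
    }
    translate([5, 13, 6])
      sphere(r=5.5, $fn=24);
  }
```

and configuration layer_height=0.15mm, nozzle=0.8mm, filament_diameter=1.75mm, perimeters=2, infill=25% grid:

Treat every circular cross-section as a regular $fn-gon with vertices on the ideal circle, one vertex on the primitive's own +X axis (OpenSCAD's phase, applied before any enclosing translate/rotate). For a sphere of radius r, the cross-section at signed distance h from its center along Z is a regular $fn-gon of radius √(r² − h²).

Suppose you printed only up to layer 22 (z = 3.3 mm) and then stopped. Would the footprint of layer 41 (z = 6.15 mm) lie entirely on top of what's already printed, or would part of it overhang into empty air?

part overhangs

Compare the two slices. At z = 3.3: the r=3 sphere slices to a regular 24-gon of circumradius 2.985 (√(r²−h²) with h=0.3 from center) (area = (24/2)·2.985²·sin(360°/24) = 27.67 mm²); the cube at (-1, -3) is not intersected at this z (z outside [4.5, 24]); Keeping only the common overlap: at least one operand is absent at this height, so nothing remains; the sphere at (5, 13): section is a regular 24-gon, circumradius = √(r²−h²) = √(5.5²−2.7²) = 4.792 (area = (24/2)·4.792²·sin(360°/24) = 71.31 mm²); Merging all regions: only the r=5.5 sphere at (5, 13) is present, so the union is just that shape — area = 71.31 mm²; (rotated 55° about Z; rotation is an isometry so areas/perimeters/island counts are preserved). At z = 6.15: the sphere is absent (|z−center|=3.150 > r=3); the cube at (-1, -3) is present — its section is the full 16.5×24.5 rectangle (area 404.25 mm²); After intersecting: at least one operand is absent at this height, so nothing remains; the r=5.5 sphere at (5, 13) contributes a regular 24-gon of circumradius √(5.5²−0.15²) = 5.498 (area = (24/2)·5.498²·sin(360°/24) = 93.88 mm²); Taking the union: only the r=5.5 sphere at (5, 13) is present, so the union is just that shape — area = 93.88 mm²; (rotated 55° about Z; rotation is an isometry so areas/perimeters/island counts are preserved). Checking containment: at z = 6.15 the cross-section extends beyond the z = 3.3 cross-section by about 22.57 mm².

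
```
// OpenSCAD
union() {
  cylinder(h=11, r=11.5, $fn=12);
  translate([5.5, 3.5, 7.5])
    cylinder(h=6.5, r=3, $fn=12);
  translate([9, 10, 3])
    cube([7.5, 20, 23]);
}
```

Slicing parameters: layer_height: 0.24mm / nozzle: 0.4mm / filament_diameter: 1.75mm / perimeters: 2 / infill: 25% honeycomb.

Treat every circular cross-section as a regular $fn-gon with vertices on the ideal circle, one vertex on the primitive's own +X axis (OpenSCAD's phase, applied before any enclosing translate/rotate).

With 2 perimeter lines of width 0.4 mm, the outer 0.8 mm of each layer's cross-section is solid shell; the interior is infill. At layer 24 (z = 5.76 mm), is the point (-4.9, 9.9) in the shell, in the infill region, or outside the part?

shell

At z = 5.76 mm: the r=11.5 cylinder gives a regular 12-gon of circumradius 11.5 (constant along its height); the cylinder at (5.5, 3.5) is absent (z outside [7.5, 14]); the 7.5×20 cube at (9, 10) contributes its full rectangle; Merging all regions: the 2 present regions are separate (no shared area or edge), so areas and boundary lengths simply add and each stays a separate island — 2 connected regions. Overall, the cross-section has 2 separate islands. The nearest boundary edge runs (-5.75, 9.96)→(0.00, 11.50); distance from the point to it = 0.28 mm. (Shell/infill is judged within the island containing the point — the largest one.) The point is inside the cross-section, 0.28 mm from the nearest boundary — within the 0.8 mm shell band (2 × 0.4).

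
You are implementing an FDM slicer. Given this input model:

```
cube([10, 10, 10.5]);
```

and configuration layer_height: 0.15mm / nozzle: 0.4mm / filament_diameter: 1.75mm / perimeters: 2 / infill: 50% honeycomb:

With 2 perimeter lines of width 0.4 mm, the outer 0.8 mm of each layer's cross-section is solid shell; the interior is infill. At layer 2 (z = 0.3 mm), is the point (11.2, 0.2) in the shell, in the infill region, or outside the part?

At z = 0.3 mm: the cube (footprint 10×10) is included at this height. Overall, the cross-section is a single solid region. The nearest boundary edge runs (10.00, 0.00)→(10.00, 10.00); distance from the point to it = 1.20 mm. The point is not inside any of the regions above, so it lies outside the cross-section (1.20 mm from the nearest boundary).

outside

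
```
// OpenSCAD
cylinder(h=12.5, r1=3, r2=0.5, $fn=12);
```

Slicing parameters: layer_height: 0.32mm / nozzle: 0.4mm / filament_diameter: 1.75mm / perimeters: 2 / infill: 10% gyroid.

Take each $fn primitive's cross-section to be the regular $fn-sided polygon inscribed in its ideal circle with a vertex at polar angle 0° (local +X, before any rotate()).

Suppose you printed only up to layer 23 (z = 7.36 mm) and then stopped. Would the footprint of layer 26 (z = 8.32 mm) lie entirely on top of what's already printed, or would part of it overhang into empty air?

entirely on top

Compare the two slices. At z = 7.36: the cone (r1=3→r2=0.5) has section circumradius 1.528 here — a regular 12-gon (area = (12/2)·1.528²·sin(360°/12) = 7.00 mm²). At z = 8.32: the cone contributes a regular 12-gon of circumradius 1.336 (interpolated between r1=3 and r2=0.5 at t=0.666) (area = (12/2)·1.336²·sin(360°/12) = 5.35 mm²). Checking containment: the cross-section at z = 8.32 is a subset of the cross-section at z = 7.36.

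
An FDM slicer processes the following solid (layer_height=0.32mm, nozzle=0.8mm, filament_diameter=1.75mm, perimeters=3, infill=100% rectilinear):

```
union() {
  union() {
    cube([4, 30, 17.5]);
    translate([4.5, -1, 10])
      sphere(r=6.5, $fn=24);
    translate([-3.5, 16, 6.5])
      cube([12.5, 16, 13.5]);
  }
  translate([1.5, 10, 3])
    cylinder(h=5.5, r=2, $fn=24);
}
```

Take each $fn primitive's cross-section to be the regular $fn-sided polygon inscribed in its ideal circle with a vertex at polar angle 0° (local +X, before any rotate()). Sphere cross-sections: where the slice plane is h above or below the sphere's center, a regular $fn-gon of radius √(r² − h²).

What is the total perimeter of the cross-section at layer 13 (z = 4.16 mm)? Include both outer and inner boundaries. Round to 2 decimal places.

At z = 4.16 mm: the 4×30 cube contributes its full rectangle (perimeter 68.00 mm); the r=6.5 sphere at (4.5, -1) slices to a regular 24-gon of circumradius 2.854 (√(r²−h²) with h=5.84 from center) (perimeter = 2·24·2.854·sin(180°/24) = 17.88 mm); the cube at (-3.5, 16) does not reach this height (z outside [6.5, 20]); Combining (union): the regions partially overlap (shared area 2.63 mm²), so the edge portions inside another operand are dropped and the merged outline is re-measured after clipping — boundary = 79.01 mm; the cylinder at (1.5, 10): section is a regular 24-gon, circumradius r=2 (perimeter = 2·24·2.000·sin(180°/24) = 12.53 mm); Merging all regions: the regions partially overlap (shared area 11.55 mm²), so the edge portions inside another operand are dropped and the merged outline is re-measured after clipping — boundary = 79.25 mm. Overall, the cross-section is a single solid region. Total boundary length (outer) = 79.25 mm.

79.25 mm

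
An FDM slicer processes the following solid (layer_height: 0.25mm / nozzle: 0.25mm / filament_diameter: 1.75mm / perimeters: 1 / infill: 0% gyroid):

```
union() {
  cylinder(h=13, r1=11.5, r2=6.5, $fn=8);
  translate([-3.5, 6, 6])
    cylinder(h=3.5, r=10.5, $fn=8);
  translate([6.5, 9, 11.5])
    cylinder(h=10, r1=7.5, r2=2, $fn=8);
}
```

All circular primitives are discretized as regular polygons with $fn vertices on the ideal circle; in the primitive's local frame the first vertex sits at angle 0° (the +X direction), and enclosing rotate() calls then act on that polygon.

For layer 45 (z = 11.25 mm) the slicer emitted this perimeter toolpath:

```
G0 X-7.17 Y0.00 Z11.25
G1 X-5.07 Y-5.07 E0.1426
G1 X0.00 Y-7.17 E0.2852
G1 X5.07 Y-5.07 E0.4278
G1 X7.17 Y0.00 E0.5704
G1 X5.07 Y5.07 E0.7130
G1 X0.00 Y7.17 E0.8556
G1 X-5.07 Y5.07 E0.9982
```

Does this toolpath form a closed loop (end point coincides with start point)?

no

Start point (G0): (-7.17, 0.00). End point (last G1): the path does not return to the start — open.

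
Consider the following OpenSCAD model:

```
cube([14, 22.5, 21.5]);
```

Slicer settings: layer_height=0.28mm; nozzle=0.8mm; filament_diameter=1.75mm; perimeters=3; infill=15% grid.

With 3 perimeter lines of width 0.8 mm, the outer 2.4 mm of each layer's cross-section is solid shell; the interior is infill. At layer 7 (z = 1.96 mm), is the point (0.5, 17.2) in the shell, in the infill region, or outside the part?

At z = 1.96 mm: the 14×22.5 cube contributes its full rectangle. Overall, the cross-section is a single solid region. The nearest boundary edge runs (0.00, 22.50)→(0.00, 0.00); distance from the point to it = 0.50 mm. The point is inside the cross-section, 0.50 mm from the nearest boundary — within the 2.4 mm shell band (3 × 0.8).

shell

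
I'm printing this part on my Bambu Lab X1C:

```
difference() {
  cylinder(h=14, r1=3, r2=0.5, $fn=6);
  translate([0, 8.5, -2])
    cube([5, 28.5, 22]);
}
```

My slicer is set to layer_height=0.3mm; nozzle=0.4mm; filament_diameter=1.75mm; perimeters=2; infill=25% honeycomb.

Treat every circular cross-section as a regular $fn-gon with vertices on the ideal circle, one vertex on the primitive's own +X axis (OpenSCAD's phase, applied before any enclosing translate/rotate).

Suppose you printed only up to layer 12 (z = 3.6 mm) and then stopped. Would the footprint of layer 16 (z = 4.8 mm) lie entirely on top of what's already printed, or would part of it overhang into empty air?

Compare the two slices. At z = 3.6: the cone contributes a regular 6-gon of circumradius 2.357 (interpolated between r1=3 and r2=0.5 at t=0.257) (area = (6/2)·2.357²·sin(360°/6) = 14.44 mm²); the 5×28.5 cube at (0, 8.5) contributes its full rectangle (area 142.50 mm²); After the difference (first − rest): starting from the cone (14.44 mm²), the 5×28.5 cube at (0, 8.5) misses the remaining region (no effect) — area = 14.44 mm². At z = 4.8: the cone contributes a regular 6-gon of circumradius 2.143 (interpolated between r1=3 and r2=0.5 at t=0.343) (area = (6/2)·2.143²·sin(360°/6) = 11.93 mm²); the 5×28.5 cube at (0, 8.5) contributes its full rectangle (area 142.50 mm²); After the difference (first − rest): starting from the cone (11.93 mm²), the 5×28.5 cube at (0, 8.5) misses the remaining region (no effect) — area = 11.93 mm². Checking containment: the cross-section at z = 4.8 is a subset of the cross-section at z = 3.6.

entirely on top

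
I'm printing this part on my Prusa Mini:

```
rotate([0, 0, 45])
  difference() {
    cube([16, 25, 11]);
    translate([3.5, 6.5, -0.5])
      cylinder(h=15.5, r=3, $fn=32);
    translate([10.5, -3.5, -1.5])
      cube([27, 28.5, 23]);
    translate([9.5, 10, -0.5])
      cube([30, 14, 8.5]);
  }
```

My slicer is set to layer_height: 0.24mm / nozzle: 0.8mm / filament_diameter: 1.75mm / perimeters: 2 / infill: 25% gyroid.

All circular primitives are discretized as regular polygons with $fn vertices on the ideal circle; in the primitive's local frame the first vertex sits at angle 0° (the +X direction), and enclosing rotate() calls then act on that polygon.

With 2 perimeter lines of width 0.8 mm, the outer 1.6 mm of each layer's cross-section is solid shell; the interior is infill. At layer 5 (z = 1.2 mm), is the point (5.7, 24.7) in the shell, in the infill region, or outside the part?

At z = 1.2 mm: the cube is present — its section is the full 16×25 rectangle; the cylinder at (3.5, 6.5): section is a regular 32-gon, circumradius r=3; the cube at (10.5, -3.5) (footprint 27×28.5) is included at this height; the cube at (9.5, 10) is present — its section is the full 30×14 rectangle; Subtracting the remaining from the first: starting from the 16×25 cube, the r=3 cylinder at (3.5, 6.5) lies wholly inside it (removes its full 28.09 mm² and its 18.82 mm outline becomes a hole wall); the 27×28.5 cube at (10.5, -3.5) partially overlaps it — only the 137.50 mm² overlap (of its 769.50 mm²) is removed, clipping the outline; the 30×14 cube at (9.5, 10) partially overlaps it — only the 14.00 mm² overlap (of its 420.00 mm²) is removed, clipping the outline — 1 connected region with 1 hole; (whole slice rotated 45° about Z — lengths, areas and connectivity unchanged). Overall, the cross-section is one region with 1 hole. Undo the 45° rotation: the query point maps to (21.496, 13.435) in the un-rotated model frame. The nearest boundary edge runs (9.50, 10.00)→(10.50, 10.00); distance from the point to it = 11.52 mm. The point is not inside any of the regions above, so it lies outside the cross-section (11.52 mm from the nearest boundary).

outside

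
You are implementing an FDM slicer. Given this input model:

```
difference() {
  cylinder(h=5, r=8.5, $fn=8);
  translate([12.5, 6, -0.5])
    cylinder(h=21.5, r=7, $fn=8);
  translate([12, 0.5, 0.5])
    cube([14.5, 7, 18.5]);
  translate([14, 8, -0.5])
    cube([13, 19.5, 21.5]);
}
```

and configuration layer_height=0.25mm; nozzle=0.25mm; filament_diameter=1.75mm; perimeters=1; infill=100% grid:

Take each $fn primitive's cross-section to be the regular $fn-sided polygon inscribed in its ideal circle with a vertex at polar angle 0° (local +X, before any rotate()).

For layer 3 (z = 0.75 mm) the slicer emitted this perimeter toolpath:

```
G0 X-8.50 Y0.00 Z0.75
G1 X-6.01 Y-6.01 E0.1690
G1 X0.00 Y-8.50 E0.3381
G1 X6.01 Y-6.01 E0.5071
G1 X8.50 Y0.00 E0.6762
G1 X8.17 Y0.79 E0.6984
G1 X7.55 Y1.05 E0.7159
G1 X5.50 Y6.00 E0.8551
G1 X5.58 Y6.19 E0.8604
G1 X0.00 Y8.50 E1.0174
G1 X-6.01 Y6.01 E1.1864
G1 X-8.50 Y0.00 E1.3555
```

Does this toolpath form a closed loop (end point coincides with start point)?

yes

Start point (G0): (-8.50, 0.00). End point (last G1): the path returns to the start — closed.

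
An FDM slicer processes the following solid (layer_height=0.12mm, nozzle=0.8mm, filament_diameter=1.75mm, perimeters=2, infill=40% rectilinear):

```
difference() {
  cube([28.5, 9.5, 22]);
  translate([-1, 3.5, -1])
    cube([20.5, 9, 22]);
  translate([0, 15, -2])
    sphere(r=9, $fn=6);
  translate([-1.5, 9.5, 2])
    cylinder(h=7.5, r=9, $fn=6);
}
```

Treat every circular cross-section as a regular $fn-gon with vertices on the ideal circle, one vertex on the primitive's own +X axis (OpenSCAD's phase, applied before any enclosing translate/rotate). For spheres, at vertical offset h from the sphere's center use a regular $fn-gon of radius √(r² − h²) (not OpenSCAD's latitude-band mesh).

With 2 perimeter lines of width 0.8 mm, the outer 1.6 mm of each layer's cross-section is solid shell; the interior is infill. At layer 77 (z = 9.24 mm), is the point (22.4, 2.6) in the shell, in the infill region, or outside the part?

infill

At z = 9.24 mm: the cube (footprint 28.5×9.5) is included at this height; the 20.5×9 cube at (-1, 3.5) contributes its full rectangle; the sphere at (0, 15) is not intersected at this z (|z−center|=11.240 > r=9); the cylinder at (-1.5, 9.5): section is a regular 6-gon, circumradius r=9; Subtracting the remaining from the first: starting from the 28.5×9.5 cube, the 20.5×9 cube at (-1, 3.5) partially overlaps it — only the 117.00 mm² overlap (of its 184.50 mm²) is removed, clipping the outline; the r=9 cylinder at (-1.5, 9.5) partially overlaps it — only the 6.31 mm² overlap (of its 210.44 mm²) is removed, clipping the outline — 1 connected region. Overall, the cross-section is a single solid region. The nearest boundary edge runs (28.50, 0.00)→(0.00, 0.00); distance from the point to it = 2.60 mm. The point is inside the cross-section and 2.60 mm from the nearest boundary — more than the 1.6 mm shell width (2 × 0.8), so it's in the infill interior.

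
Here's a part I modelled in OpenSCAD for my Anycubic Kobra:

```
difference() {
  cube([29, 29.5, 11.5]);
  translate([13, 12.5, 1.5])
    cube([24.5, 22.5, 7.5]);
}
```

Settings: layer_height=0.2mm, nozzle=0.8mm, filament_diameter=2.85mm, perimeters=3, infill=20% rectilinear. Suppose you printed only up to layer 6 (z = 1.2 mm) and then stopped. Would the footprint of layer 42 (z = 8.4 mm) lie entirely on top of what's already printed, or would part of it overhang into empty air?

Compare the two slices. At z = 1.2: the cube is present — its section is the full 29×29.5 rectangle (area 855.50 mm²); the cube at (13, 12.5) does not reach this height (z outside [1.5, 9]); After the difference (first − rest): none of the subtracted shapes is present at this height, so the 29×29.5 cube is unchanged — area = 855.50 mm². At z = 8.4: the cube is present — its section is the full 29×29.5 rectangle (area 855.50 mm²); the cube at (13, 12.5) is present — its section is the full 24.5×22.5 rectangle (area 551.25 mm²); After the difference (first − rest): starting from the 29×29.5 cube (855.50 mm²), the 24.5×22.5 cube at (13, 12.5) partially overlaps it — only the 272.00 mm² overlap (of its 551.25 mm²) is removed, clipping the outline — area = 583.50 mm². Checking containment: the cross-section at z = 8.4 is a subset of the cross-section at z = 1.2.

entirely on top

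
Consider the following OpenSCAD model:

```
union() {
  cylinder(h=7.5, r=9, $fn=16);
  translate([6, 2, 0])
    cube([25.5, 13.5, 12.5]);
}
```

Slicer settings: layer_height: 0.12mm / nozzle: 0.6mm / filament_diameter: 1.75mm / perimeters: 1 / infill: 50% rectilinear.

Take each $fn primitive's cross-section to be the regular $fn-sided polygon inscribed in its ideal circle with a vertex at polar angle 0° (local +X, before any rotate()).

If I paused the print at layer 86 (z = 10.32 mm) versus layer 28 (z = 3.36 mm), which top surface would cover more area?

layer 28 (z = 3.36 mm)

Layer 86 (z = 10.32): the cylinder is absent (z outside [0, 7.5]); the cube at (6, 2) (footprint 25.5×13.5) is included at this height (area 344.25 mm²); Taking the union: only the 25.5×13.5 cube at (6, 2) is present, so the union is just that shape — area = 344.25 mm². So its area = 344.25 mm². Layer 28 (z = 3.36): the r=9 cylinder gives a regular 16-gon of circumradius 9 (constant along its height) (area = (16/2)·9.000²·sin(360°/16) = 247.98 mm²); the cube at (6, 2) (footprint 25.5×13.5) is included at this height (area 344.25 mm²); Merging all regions: the regions partially overlap — summed areas 592.23 mm² minus the doubly-counted overlap 7.51 mm² gives 584.72 mm² — area = 584.72 mm². So its area = 584.72 mm². Layer 28 is larger (584.72 vs 344.25 mm²).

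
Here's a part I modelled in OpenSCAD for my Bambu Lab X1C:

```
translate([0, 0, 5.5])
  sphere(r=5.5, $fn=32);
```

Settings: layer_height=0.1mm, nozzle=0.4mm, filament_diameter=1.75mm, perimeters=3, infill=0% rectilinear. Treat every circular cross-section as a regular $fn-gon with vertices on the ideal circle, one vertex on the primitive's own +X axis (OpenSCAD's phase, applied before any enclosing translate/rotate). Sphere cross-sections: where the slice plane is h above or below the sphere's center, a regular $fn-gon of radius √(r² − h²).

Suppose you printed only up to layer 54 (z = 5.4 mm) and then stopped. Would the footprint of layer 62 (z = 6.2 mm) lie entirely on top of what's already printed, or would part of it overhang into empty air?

Compare the two slices. At z = 5.4: the r=5.5 sphere slices to a regular 32-gon of circumradius 5.499 (√(r²−h²) with h=0.1 from center) (area = (32/2)·5.499²·sin(360°/32) = 94.39 mm²). At z = 6.2: the r=5.5 sphere contributes a regular 32-gon of circumradius √(5.5²−0.7²) = 5.455 (area = (32/2)·5.455²·sin(360°/32) = 92.89 mm²). Checking containment: the cross-section at z = 6.2 is a subset of the cross-section at z = 5.4.

entirely on top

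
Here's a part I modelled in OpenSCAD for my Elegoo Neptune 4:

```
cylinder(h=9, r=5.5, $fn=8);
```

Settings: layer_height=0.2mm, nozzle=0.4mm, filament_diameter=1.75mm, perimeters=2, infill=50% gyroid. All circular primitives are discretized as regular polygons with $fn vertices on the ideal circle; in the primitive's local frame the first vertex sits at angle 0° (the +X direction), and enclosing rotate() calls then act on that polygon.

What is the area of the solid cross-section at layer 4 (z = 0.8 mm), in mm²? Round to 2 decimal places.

At z = 0.8 mm: the cylinder: section is a regular 8-gon, circumradius r=5.5 (area = (8/2)·5.500²·sin(360°/8) = 85.56 mm²). Overall, the cross-section is a single solid region. Net area = 85.56 mm².

85.56 mm²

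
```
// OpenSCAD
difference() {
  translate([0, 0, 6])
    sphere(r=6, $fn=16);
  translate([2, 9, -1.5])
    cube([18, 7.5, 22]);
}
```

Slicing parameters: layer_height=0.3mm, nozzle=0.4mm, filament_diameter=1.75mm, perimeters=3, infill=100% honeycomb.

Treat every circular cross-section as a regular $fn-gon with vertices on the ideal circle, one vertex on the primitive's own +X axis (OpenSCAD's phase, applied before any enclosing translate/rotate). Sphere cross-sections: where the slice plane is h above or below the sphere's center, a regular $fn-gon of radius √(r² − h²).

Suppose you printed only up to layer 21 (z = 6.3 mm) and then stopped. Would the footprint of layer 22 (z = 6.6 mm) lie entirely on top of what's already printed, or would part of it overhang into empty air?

entirely on top

Compare the two slices. At z = 6.3: the sphere: section is a regular 16-gon, circumradius = √(r²−h²) = √(6²−0.3²) = 5.992 (area = (16/2)·5.992²·sin(360°/16) = 109.94 mm²); the cube at (2, 9) (footprint 18×7.5) is included at this height (area 135.00 mm²); Taking the first minus the rest: starting from the r=6 sphere (109.94 mm²), the 18×7.5 cube at (2, 9) misses the remaining region (no effect) — area = 109.94 mm². At z = 6.6: the r=6 sphere slices to a regular 16-gon of circumradius 5.970 (√(r²−h²) with h=0.6 from center) (area = (16/2)·5.970²·sin(360°/16) = 109.11 mm²); the 18×7.5 cube at (2, 9) contributes its full rectangle (area 135.00 mm²); Taking the first minus the rest: starting from the r=6 sphere (109.11 mm²), the 18×7.5 cube at (2, 9) misses the remaining region (no effect) — area = 109.11 mm². Checking containment: the cross-section at z = 6.6 is a subset of the cross-section at z = 6.3.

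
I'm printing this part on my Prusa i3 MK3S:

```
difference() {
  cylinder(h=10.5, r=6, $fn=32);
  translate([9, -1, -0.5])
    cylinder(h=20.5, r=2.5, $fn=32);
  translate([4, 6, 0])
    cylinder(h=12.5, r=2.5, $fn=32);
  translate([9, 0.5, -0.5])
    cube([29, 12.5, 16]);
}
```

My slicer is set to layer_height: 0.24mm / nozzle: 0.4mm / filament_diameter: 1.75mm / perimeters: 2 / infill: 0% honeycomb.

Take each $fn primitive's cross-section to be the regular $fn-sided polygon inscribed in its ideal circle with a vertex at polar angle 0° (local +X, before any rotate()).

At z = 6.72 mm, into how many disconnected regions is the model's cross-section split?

At z = 6.72 mm: the cylinder: section is a regular 32-gon, circumradius r=6; the r=2.5 cylinder at (9, -1) gives a regular 32-gon of circumradius 2.5 (constant along its height); the r=2.5 cylinder at (4, 6) gives a regular 32-gon of circumradius 2.5 (constant along its height); the cube at (9, 0.5) is present — its section is the full 29×12.5 rectangle; Subtracting the remaining from the first: starting from the r=6 cylinder, the r=2.5 cylinder at (9, -1) misses the remaining region (no effect); the r=2.5 cylinder at (4, 6) partially overlaps it — only the 3.38 mm² overlap (of its 19.51 mm²) is removed, clipping the outline; the 29×12.5 cube at (9, 0.5) misses the remaining region (no effect) — 1 connected region. The result has 1 disconnected region.

1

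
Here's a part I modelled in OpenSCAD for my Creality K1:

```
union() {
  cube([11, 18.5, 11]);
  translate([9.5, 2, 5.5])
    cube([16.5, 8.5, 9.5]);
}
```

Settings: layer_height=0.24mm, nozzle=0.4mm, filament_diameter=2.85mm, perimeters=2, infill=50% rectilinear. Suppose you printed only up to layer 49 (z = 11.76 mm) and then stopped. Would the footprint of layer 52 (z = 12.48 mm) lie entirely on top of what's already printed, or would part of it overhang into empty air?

entirely on top

Compare the two slices. At z = 11.76: the cube is absent (z outside [0, 11]); the cube at (9.5, 2) is present — its section is the full 16.5×8.5 rectangle (area 140.25 mm²); Merging all regions: only the 16.5×8.5 cube at (9.5, 2) is present, so the union is just that shape — area = 140.25 mm². At z = 12.48: the cube is not intersected at this z (z outside [0, 11]); the 16.5×8.5 cube at (9.5, 2) contributes its full rectangle (area 140.25 mm²); Taking the union: only the 16.5×8.5 cube at (9.5, 2) is present, so the union is just that shape — area = 140.25 mm². Checking containment: the cross-section at z = 12.48 is a subset of the cross-section at z = 11.76.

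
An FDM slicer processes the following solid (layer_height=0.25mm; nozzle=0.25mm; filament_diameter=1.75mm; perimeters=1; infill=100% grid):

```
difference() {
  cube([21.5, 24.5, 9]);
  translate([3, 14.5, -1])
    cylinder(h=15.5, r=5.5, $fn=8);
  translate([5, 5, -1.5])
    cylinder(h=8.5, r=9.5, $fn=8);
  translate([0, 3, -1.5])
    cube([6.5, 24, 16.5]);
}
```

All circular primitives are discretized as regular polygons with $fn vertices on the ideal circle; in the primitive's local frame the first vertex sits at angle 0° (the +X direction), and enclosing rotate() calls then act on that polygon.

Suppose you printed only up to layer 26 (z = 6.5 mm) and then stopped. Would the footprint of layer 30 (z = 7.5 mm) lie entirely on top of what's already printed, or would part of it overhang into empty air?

Compare the two slices. At z = 6.5: the cube (footprint 21.5×24.5) is included at this height (area 526.75 mm²); the r=5.5 cylinder at (3, 14.5) gives a regular 8-gon of circumradius 5.5 (constant along its height) (area = (8/2)·5.500²·sin(360°/8) = 85.56 mm²); the cylinder at (5, 5): section is a regular 8-gon, circumradius r=9.5 (area = (8/2)·9.500²·sin(360°/8) = 255.27 mm²); the cube at (0, 3) is present — its section is the full 6.5×24 rectangle (area 156.00 mm²); After the difference (first − rest): starting from the 21.5×24.5 cube (526.75 mm²), the r=5.5 cylinder at (3, 14.5) partially overlaps it — only the 72.05 mm² overlap (of its 85.56 mm²) is removed, clipping the outline; the r=9.5 cylinder at (5, 5) partially overlaps it — only the 144.78 mm² overlap (of its 255.27 mm²) is removed, clipping the outline; the 6.5×24 cube at (0, 3) partially overlaps it — only the 33.65 mm² overlap (of its 156.00 mm²) is removed, clipping the outline — area = 276.27 mm². At z = 7.5: the cube is present — its section is the full 21.5×24.5 rectangle (area 526.75 mm²); the cylinder at (3, 14.5): section is a regular 8-gon, circumradius r=5.5 (area = (8/2)·5.500²·sin(360°/8) = 85.56 mm²); the cylinder at (5, 5) does not reach this height (z outside [-1.5, 7]); the 6.5×24 cube at (0, 3) contributes its full rectangle (area 156.00 mm²); Subtracting the remaining from the first: starting from the 21.5×24.5 cube (526.75 mm²), the r=5.5 cylinder at (3, 14.5) partially overlaps it — only the 72.05 mm² overlap (of its 85.56 mm²) is removed, clipping the outline; the 6.5×24 cube at (0, 3) partially overlaps it — only the 77.05 mm² overlap (of its 156.00 mm²) is removed, clipping the outline — area = 377.65 mm². Checking containment: at z = 7.5 the cross-section extends beyond the z = 6.5 cross-section by about 101.38 mm².

part overhangs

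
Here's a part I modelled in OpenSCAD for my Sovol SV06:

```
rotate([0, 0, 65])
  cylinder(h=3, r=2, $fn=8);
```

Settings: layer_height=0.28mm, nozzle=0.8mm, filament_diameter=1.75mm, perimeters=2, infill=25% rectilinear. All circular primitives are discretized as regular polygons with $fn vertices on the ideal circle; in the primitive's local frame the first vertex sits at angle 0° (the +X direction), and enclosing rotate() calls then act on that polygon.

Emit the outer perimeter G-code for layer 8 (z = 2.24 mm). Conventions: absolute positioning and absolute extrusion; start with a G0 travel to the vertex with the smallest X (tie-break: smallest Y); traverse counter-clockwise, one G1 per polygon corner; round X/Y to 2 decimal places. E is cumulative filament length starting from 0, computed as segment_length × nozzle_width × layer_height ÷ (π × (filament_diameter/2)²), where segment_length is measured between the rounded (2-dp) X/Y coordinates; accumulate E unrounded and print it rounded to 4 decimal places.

G0 X-1.88 Y-0.68 Z2.24
G1 X-0.85 Y-1.81 E0.1424
G1 X0.68 Y-1.88 E0.2850
G1 X1.81 Y-0.85 E0.4274
G1 X1.88 Y0.68 E0.5701
G1 X0.85 Y1.81 E0.7124
G1 X-0.68 Y1.88 E0.8551
G1 X-1.81 Y0.85 E0.9975
G1 X-1.88 Y-0.68 E1.1401

At z = 2.24 mm: the cylinder: section is a regular 8-gon, circumradius r=2; (rotated 65° about Z; rotation is an isometry so areas/perimeters/island counts are preserved). The outline is a single polygon with 8 vertices. Extrusion per mm of travel: 0.8 × 0.28 / (π × 0.875²) = 0.093128. Accumulating E over each segment gives final E = 1.1401.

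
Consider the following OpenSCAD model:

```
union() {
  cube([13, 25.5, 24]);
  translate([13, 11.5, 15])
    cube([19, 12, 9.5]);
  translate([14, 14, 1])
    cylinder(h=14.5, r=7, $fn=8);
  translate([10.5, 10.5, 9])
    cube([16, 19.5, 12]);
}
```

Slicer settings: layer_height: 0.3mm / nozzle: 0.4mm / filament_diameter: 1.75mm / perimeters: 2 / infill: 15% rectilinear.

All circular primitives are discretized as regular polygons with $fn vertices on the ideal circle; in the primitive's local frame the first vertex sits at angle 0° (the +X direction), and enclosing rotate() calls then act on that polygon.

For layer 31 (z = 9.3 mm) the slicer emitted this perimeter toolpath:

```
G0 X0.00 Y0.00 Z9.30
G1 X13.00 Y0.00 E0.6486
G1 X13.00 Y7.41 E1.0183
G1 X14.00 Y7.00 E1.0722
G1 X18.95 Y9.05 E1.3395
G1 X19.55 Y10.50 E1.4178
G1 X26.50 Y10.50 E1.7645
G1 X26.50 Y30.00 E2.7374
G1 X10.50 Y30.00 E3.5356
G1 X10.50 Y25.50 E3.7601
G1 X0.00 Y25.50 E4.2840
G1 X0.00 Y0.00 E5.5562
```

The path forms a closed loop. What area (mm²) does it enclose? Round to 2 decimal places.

621.98 mm²

Apply the shoelace formula to the sequence of (X, Y) vertices; enclosed area = 621.98 mm².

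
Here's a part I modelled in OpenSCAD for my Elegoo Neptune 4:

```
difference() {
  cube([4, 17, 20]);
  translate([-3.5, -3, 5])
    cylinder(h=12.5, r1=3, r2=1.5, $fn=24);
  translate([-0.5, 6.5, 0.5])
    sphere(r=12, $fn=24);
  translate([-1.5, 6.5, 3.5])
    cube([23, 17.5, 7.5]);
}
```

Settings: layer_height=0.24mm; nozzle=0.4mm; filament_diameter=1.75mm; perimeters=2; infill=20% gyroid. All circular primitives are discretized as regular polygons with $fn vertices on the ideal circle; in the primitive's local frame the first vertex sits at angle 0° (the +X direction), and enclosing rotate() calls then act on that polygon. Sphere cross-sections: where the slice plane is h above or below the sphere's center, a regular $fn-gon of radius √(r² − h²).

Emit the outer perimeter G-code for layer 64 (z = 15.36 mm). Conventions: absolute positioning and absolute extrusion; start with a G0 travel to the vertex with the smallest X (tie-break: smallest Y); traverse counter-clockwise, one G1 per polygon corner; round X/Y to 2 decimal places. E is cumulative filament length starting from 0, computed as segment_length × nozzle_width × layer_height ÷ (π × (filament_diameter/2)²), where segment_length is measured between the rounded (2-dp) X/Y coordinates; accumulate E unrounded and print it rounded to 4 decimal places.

At z = 15.36 mm: the cube is present — its section is the full 4×17 rectangle; the cone at (-3.5, -3) (r1=3→r2=1.5) has section circumradius 1.757 here — a regular 24-gon; the sphere at (-0.5, 6.5) is not intersected at this z (|z−center|=14.860 > r=12); the cube at (-1.5, 6.5) is absent (z outside [3.5, 11]); Subtracting the remaining from the first: starting from the 4×17 cube, the cone at (-3.5, -3) misses the remaining region (no effect) — 1 connected region. The outline is a single polygon with 4 vertices. Extrusion per mm of travel: 0.4 × 0.24 / (π × 0.875²) = 0.039912. Accumulating E over each segment gives final E = 1.6763.

G0 X0.00 Y0.00 Z15.36
G1 X4.00 Y0.00 E0.1596
G1 X4.00 Y17.00 E0.8382
G1 X0.00 Y17.00 E0.9978
G1 X0.00 Y0.00 E1.6763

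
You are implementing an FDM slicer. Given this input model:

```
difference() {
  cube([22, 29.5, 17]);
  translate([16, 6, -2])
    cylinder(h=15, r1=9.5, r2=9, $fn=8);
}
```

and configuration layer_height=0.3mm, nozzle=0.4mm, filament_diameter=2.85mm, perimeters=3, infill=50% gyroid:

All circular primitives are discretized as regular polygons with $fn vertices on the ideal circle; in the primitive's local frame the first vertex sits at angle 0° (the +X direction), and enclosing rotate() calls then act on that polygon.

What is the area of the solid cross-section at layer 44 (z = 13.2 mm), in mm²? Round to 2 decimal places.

At z = 13.2 mm: the cube (footprint 22×29.5) is included at this height (area 649.00 mm²); the cone at (16, 6) does not reach this height (z outside [-2, 13]); Subtracting the remaining from the first: none of the subtracted shapes is present at this height, so the 22×29.5 cube is unchanged — area = 649.00 mm². Overall, the cross-section is a single solid region. Net area = 649.00 mm².

649.00 mm²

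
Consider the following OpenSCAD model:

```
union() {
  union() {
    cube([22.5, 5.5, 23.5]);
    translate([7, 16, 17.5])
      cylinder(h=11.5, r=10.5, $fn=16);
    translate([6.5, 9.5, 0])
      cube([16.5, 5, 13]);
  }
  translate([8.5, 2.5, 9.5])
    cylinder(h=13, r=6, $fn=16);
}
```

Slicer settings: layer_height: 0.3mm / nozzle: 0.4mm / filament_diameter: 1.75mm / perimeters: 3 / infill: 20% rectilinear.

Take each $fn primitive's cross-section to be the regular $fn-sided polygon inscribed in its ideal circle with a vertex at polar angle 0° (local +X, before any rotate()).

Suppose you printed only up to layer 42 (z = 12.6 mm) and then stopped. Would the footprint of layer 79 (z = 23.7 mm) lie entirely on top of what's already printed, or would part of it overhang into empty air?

Compare the two slices. At z = 12.6: the 22.5×5.5 cube contributes its full rectangle (area 123.75 mm²); the cylinder at (7, 16) is absent (z outside [17.5, 29]); the cube at (6.5, 9.5) (footprint 16.5×5) is included at this height (area 82.50 mm²); Taking the union: the 2 present regions are separate (no shared area or edge), so areas and boundary lengths simply add and each stays a separate island — area = 206.25 mm²; the r=6 cylinder at (8.5, 2.5) gives a regular 16-gon of circumradius 6 (constant along its height) (area = (16/2)·6.000²·sin(360°/16) = 110.21 mm²); Taking the union: the regions partially overlap — summed areas 316.46 mm² minus the doubly-counted overlap 62.71 mm² gives 253.75 mm² — area = 253.75 mm². At z = 23.7: the cube is not intersected at this z (z outside [0, 23.5]); the r=10.5 cylinder at (7, 16) contributes a regular 16-gon of circumradius 10.5 (area = (16/2)·10.500²·sin(360°/16) = 337.53 mm²); the cube at (6.5, 9.5) is not intersected at this z (z outside [0, 13]); Merging all regions: only the r=10.5 cylinder at (7, 16) is present, so the union is just that shape — area = 337.53 mm²; the cylinder at (8.5, 2.5) is not intersected at this z (z outside [9.5, 22.5]); Combining (union): only the result so far is present, so the union is just that shape — area = 337.53 mm². Checking containment: at z = 23.7 the cross-section extends beyond the z = 12.6 cross-section by about 272.25 mm².

part overhangs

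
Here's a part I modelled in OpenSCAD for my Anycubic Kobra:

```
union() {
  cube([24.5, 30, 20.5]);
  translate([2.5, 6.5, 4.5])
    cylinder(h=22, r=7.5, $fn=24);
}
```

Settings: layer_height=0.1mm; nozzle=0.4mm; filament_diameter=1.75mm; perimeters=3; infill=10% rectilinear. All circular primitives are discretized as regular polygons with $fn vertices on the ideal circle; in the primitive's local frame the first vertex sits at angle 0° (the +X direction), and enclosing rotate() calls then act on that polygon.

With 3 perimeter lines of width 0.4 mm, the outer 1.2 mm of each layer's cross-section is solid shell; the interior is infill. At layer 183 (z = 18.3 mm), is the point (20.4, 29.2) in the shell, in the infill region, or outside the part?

shell

At z = 18.3 mm: the cube is present — its section is the full 24.5×30 rectangle; the r=7.5 cylinder at (2.5, 6.5) gives a regular 24-gon of circumradius 7.5 (constant along its height); Taking the union: the regions partially overlap (shared area 119.53 mm²), so overlapping operands fuse into one piece — 1 connected region. Overall, the cross-section is a single solid region. The nearest boundary edge runs (0.00, 30.00)→(24.50, 30.00); distance from the point to it = 0.80 mm. The point is inside the cross-section, 0.80 mm from the nearest boundary — within the 1.2 mm shell band (3 × 0.4).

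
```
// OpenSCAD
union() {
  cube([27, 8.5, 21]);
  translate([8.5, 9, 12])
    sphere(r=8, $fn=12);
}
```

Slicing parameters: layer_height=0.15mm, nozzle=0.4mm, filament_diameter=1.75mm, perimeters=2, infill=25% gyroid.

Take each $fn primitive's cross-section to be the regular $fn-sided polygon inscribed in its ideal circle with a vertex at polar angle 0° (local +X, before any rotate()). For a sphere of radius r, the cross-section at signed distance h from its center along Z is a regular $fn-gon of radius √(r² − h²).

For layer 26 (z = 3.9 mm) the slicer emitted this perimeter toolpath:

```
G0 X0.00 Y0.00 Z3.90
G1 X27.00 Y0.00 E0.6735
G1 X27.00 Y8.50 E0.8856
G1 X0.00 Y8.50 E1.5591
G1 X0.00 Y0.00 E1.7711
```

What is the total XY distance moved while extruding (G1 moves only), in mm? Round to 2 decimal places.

Sum the Euclidean lengths of each G1 segment: total = 71.00 mm.

71.00 mm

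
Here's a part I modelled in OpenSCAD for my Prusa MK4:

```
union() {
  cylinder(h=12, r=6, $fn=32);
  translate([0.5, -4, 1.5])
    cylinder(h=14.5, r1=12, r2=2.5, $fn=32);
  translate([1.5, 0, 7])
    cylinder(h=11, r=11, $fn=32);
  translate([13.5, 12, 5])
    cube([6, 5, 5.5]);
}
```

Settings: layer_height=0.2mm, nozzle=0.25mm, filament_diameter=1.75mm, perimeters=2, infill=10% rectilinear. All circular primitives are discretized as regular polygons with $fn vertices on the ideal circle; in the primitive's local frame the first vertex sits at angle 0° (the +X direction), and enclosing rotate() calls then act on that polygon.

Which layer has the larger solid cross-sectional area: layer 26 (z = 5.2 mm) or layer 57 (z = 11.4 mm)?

layer 57 (z = 11.4 mm)

Layer 26 (z = 5.2): the r=6 cylinder gives a regular 32-gon of circumradius 6 (constant along its height) (area = (32/2)·6.000²·sin(360°/32) = 112.37 mm²); the cone at (0.5, -4) contributes a regular 32-gon of circumradius 9.576 (interpolated between r1=12 and r2=2.5 at t=0.255) (area = (32/2)·9.576²·sin(360°/32) = 286.23 mm²); the cylinder at (1.5, 0) is absent (z outside [7, 18]); the cube at (13.5, 12) is present — its section is the full 6×5 rectangle (area 30.00 mm²); Merging all regions: the regions partially overlap — summed areas 428.60 mm² minus the doubly-counted overlap 110.11 mm² gives 318.49 mm² — area = 318.49 mm². So its area = 318.49 mm². Layer 57 (z = 11.4): the r=6 cylinder gives a regular 32-gon of circumradius 6 (constant along its height) (area = (32/2)·6.000²·sin(360°/32) = 112.37 mm²); the cone at (0.5, -4): at t=0.683 of its height the radius interpolates to r₁+(r₂−r₁)t = 5.514, giving a regular 32-gon of that circumradius (area = (32/2)·5.514²·sin(360°/32) = 94.90 mm²); the r=11 cylinder at (1.5, 0) contributes a regular 32-gon of circumradius 11 (area = (32/2)·11.000²·sin(360°/32) = 377.69 mm²); the cube at (13.5, 12) is absent (z outside [5, 10.5]); Combining (union): the regions partially overlap — summed areas 584.96 mm² minus the doubly-counted overlap 207.27 mm² gives 377.69 mm² — area = 377.69 mm². So its area = 377.69 mm². Layer 57 is larger (377.69 vs 318.49 mm²).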